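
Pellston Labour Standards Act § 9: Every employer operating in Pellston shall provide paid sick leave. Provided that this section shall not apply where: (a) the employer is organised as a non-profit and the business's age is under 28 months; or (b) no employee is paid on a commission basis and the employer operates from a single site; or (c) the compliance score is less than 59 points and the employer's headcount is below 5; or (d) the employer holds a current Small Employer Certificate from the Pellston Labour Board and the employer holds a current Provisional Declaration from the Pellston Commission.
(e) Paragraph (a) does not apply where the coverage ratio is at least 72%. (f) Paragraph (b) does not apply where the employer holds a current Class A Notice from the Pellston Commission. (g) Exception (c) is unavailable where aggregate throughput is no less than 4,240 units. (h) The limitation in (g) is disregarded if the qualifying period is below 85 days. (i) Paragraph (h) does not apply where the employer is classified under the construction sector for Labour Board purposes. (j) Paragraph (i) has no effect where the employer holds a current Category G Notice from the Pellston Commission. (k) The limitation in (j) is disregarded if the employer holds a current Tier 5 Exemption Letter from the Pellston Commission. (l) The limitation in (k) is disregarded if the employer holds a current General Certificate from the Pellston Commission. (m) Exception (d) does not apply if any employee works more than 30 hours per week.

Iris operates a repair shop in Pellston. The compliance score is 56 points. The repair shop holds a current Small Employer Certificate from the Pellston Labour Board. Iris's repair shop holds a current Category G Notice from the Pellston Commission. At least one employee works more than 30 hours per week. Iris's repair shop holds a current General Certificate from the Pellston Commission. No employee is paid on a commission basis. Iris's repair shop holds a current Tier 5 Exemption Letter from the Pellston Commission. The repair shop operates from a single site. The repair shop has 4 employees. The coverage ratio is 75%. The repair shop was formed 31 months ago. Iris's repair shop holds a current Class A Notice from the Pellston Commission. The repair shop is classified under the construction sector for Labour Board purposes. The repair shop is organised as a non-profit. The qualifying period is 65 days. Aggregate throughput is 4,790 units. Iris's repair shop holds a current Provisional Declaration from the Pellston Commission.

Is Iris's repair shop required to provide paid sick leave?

Exception (a) requires that the business's age is under 28 months; but the business's age is 31 months, not under 28 months, so (a) is unavailable.
Exception (b) is satisfied on its face — no employee is paid on commission; the employer operates from a single site. But: (f) operates against (b): a current Class A Notice is held. Exception (b) does not apply.
Exception (c)'s conditions are all satisfied: the compliance score is 56 points, less than the 59 points limit; the employer's headcount is 4, below the 5 limit. As to paragraphs (g)–(l): (g) is triggered (aggregate throughput is 4,790 units, meeting the 4,240 units threshold), but yields to (h): (h) operates against (g): the qualifying period is 65 days, below the 85 days limit. (i) would limit (h) — the repair shop is classified under the construction sector — but (j) sets (i) aside: (j) operates against (i): a current Category G Notice is held. (k) would limit (j) — a current Tier 5 Exemption Letter is held — but (l) sets (k) aside: (l) is triggered — a current General Certificate is held. So (c) applies.
Exception (d): a current Small Employer Certificate is held; a current Provisional Declaration is held — every condition holds. However, paragraph (m) must be considered: (m) operates against (d): at least one employee exceeds 30 hours/week. (d) is therefore removed.

No — exception (c) applies; Iris's repair shop is not required to provide paid sick leave.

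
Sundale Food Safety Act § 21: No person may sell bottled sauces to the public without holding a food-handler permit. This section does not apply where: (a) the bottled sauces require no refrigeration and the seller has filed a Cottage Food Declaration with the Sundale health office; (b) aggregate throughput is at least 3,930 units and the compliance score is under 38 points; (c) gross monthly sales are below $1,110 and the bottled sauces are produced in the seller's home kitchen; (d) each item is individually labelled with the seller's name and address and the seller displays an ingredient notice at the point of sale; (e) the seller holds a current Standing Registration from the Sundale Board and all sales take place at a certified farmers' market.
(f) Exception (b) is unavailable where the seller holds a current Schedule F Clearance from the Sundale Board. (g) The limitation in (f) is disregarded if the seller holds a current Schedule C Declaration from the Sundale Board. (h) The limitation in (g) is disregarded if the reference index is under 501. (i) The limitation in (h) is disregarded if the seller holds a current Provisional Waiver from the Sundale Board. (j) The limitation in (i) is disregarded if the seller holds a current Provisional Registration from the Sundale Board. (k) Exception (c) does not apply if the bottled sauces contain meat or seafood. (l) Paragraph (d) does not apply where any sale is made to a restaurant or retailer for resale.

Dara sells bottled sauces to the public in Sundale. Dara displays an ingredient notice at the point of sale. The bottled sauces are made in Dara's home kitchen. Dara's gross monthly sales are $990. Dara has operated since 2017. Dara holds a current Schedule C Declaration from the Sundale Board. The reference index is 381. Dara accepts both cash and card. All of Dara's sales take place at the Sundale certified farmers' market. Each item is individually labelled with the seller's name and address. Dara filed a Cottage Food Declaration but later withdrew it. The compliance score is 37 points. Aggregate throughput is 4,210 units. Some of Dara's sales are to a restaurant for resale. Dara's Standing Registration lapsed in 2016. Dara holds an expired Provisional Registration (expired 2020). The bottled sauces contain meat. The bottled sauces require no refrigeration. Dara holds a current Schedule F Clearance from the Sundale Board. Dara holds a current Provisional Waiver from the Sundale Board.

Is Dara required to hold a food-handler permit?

No — exception (b) applies; Dara is not required to hold a food-handler permit.

Exception (a) requires that the seller has filed a Cottage Food Declaration with the Sundale health office; but the Cottage Food Declaration was withdrawn, so (a) is unavailable.
Exception (b)'s conditions are all satisfied: aggregate throughput is 4,210 units, meeting the 3,930 units threshold; the compliance score is 37 points, under the 38 points limit. Considering the limiting provisions: (f) is engaged (a current Schedule F Clearance is held), but is set aside by (g): (g) is triggered — a current Schedule C Declaration is held. (h) is engaged (the reference index is 381, under the 501 limit), but is overridden by (i): (i) operates against (h): a current Provisional Waiver is held. (j), which would lift (i), does not operate here — the Provisional Registration is not current. So (b) applies.
All of (c)'s requirements are met (gross monthly sales are $990, below the $1,110 limit; the bottled sauces are home-kitchen produced). But applying paragraph (k): (k) operates against (c): the bottled sauces contain meat. So (c) is unavailable.
Exception (d) is satisfied on its face — items are individually labelled; an ingredient notice is displayed. However, paragraph (l) must be considered: (l) is triggered — some sales are to a restaurant for resale. So (d) is unavailable.
Exception (e) does not apply: no current Standing Registration is held.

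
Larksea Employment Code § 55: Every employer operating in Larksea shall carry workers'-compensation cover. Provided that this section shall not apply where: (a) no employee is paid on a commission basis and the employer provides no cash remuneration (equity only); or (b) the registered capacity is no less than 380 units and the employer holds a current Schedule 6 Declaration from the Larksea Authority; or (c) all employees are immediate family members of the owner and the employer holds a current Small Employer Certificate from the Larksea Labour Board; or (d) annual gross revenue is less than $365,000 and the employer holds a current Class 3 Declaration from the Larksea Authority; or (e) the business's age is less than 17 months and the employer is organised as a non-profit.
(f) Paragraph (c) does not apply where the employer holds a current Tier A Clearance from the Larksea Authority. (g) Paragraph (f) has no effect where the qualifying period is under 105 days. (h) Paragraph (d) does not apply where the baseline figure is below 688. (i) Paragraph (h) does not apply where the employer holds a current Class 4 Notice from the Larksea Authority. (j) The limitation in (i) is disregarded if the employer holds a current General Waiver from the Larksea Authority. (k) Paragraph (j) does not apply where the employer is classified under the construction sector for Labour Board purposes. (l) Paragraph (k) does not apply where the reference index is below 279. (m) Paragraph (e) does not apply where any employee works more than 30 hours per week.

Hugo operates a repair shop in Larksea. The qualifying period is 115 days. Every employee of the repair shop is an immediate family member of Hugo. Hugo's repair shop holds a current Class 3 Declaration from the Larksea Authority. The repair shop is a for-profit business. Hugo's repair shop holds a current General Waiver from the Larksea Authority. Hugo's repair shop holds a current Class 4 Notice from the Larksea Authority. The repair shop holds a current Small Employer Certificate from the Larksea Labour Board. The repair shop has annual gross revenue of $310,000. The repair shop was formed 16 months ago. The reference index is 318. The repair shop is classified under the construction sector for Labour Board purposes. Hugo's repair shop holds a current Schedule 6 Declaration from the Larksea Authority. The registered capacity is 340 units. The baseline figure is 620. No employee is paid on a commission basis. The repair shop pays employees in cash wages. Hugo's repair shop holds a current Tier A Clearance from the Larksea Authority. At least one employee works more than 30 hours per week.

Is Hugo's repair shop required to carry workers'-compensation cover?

Exception (a) fails — employees are paid cash wages.
Exception (b) requires that the registered capacity is no less than 380 units; but the registered capacity is 340 units, short of 380 units, so (b) is unavailable.
Exception (c)'s conditions are all satisfied: every employee is an immediate family member; a current Small Employer Certificate is held. However, paragraphs (f)–(g) must be considered: (f) operates against (c): a current Tier A Clearance is held. (g), which would lift (f), is inapplicable — the qualifying period is 115 days, not under 105 days. Exception (c) does not apply.
Exception (d) is satisfied on its face — annual gross revenue is $310,000, less than the $365,000 limit; a current Class 3 Declaration is held. Applying paragraphs (h)–(l): (h) would limit (d) — the baseline figure is 620, below the 688 limit — but (i) sets (h) aside: (i) operates against (h): a current Class 4 Notice is held. (j) would limit (i) — a current General Waiver is held — but (k) sets (j) aside: (k) is triggered — the repair shop is classified under the construction sector. (l) does not operate here (the reference index is 318, not below 279), so (k) stands. (d) remains available.
Exception (e) fails — the employer is for-profit.

No — exception (d) applies; Hugo's repair shop is not required to carry workers'-compensation cover.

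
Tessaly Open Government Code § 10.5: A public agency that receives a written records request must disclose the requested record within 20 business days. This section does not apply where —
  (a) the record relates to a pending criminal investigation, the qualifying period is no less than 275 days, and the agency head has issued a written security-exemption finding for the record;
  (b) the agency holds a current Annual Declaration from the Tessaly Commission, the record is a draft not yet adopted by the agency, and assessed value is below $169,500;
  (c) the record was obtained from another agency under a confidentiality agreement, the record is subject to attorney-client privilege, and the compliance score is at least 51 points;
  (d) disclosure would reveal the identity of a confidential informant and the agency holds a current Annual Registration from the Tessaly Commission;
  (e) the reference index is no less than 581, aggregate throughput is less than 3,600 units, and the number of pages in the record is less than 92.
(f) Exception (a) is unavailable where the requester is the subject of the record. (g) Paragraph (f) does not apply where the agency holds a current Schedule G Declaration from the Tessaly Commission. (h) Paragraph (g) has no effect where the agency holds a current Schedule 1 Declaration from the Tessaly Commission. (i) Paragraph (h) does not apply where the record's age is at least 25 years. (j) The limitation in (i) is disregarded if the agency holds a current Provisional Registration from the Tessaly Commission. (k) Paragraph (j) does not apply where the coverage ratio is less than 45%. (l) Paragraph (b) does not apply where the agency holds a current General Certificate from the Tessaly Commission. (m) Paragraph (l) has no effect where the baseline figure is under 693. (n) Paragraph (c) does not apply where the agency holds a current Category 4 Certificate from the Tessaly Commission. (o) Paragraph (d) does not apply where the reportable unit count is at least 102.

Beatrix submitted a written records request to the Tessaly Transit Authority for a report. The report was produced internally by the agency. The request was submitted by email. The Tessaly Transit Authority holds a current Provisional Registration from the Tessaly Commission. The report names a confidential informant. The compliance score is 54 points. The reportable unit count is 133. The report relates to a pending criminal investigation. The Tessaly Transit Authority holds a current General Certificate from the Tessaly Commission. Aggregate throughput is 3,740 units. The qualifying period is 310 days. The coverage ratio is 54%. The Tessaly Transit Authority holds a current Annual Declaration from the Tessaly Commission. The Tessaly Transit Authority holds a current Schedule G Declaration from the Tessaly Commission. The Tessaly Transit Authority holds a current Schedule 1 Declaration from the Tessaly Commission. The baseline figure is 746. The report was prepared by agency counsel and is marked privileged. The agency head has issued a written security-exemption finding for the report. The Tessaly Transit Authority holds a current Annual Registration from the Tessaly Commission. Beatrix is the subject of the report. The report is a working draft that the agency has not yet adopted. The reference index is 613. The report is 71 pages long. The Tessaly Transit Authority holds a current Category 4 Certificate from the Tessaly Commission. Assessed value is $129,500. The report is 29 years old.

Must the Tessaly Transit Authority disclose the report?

Yes — the Tessaly Transit Authority must disclose the report.

Exception (a): the report relates to a pending investigation; the qualifying period is 310 days, meeting the 275 days threshold; a written security-exemption finding has been issued — every condition holds. Turning to paragraphs (f)–(k): (f) operates — Beatrix is the subject of the report. (g) operates (a current Schedule G Declaration is held), but is set aside by (h): (h) operates — a current Schedule 1 Declaration is held. (i) would limit (h) — the record's age is 29 years, meeting the 25 years threshold — but (j) sets (i) aside: (j) is engaged — a current Provisional Registration is held. (k), which would lift (j), is not engaged — the coverage ratio is 54%, not less than 45%. So (a) is unavailable.
Exception (b)'s conditions are all satisfied: a current Annual Declaration is held; the report is an unadopted draft; assessed value is $129,500, below the $169,500 limit. But: (l) applies — a current General Certificate is held. (m), which would lift (l), does not operate here — the baseline figure is 746, not under 693. So (b) is unavailable.
Exception (c) fails — the report was produced internally.
Exception (d)'s conditions are all satisfied: the report names a confidential informant; a current Annual Registration is held. But applying paragraph (o): (o) is triggered — the reportable unit count is 133, meeting the 102 threshold. (d) is therefore removed.
Exception (e) fails — aggregate throughput is 3,740 units, not less than 3,600 units.
No exception applies. The general rule governs.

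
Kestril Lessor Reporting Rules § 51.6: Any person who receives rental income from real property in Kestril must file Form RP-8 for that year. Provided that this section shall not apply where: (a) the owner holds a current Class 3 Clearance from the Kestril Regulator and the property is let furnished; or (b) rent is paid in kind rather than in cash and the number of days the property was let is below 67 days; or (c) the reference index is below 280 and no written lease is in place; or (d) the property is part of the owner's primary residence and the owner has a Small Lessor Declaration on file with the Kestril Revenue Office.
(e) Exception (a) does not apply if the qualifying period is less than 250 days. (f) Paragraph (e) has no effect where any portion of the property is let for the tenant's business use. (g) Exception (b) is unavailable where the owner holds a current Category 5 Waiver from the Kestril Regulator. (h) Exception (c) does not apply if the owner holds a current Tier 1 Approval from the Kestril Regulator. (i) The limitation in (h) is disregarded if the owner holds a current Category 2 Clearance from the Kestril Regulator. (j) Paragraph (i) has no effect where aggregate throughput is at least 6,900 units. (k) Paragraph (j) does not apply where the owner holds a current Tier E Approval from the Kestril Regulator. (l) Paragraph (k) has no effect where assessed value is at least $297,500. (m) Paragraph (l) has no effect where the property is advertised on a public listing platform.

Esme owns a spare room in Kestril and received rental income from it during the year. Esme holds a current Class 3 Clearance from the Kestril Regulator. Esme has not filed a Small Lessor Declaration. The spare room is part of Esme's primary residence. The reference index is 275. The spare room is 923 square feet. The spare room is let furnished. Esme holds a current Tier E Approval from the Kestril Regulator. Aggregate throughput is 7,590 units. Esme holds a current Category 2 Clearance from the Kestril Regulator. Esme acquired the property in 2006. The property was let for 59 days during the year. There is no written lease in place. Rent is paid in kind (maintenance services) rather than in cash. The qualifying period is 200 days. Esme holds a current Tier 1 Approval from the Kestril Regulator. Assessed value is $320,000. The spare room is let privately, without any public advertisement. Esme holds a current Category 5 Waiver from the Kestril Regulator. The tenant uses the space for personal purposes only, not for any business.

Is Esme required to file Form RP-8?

Yes — Esme must file Form RP-8.

All of (a)'s requirements are met (a current Class 3 Clearance is held; the property is let furnished). However, paragraphs (e)–(f) must be considered: (e) is triggered — the qualifying period is 200 days, less than the 250 days limit. (f), which would lift (e), is not engaged — the space is used for personal purposes only. So (a) is unavailable.
All of (b)'s requirements are met (rent is paid in kind; the number of days the property was let is 59 days, below the 67 days limit). However, paragraph (g) must be considered: (g) is engaged — a current Category 5 Waiver is held. (b) is therefore removed.
All of (c)'s requirements are met (the reference index is 275, below the 280 limit; there is no written lease). But: (h) operates — a current Tier 1 Approval is held. (i) would limit (h) — a current Category 2 Clearance is held — but (j) sets (i) aside: (j) applies — aggregate throughput is 7,590 units, meeting the 6,900 units threshold. (k) is triggered (a current Tier E Approval is held), but is set aside by (l): (l) operates against (k): assessed value is $320,000, meeting the $297,500 threshold. (m) is not triggered (the property is let privately without advertisement), so (l) stands. (c) is therefore removed.
Exception (d) fails — no Small Lessor Declaration is on file.
No exception displaces § 51.6.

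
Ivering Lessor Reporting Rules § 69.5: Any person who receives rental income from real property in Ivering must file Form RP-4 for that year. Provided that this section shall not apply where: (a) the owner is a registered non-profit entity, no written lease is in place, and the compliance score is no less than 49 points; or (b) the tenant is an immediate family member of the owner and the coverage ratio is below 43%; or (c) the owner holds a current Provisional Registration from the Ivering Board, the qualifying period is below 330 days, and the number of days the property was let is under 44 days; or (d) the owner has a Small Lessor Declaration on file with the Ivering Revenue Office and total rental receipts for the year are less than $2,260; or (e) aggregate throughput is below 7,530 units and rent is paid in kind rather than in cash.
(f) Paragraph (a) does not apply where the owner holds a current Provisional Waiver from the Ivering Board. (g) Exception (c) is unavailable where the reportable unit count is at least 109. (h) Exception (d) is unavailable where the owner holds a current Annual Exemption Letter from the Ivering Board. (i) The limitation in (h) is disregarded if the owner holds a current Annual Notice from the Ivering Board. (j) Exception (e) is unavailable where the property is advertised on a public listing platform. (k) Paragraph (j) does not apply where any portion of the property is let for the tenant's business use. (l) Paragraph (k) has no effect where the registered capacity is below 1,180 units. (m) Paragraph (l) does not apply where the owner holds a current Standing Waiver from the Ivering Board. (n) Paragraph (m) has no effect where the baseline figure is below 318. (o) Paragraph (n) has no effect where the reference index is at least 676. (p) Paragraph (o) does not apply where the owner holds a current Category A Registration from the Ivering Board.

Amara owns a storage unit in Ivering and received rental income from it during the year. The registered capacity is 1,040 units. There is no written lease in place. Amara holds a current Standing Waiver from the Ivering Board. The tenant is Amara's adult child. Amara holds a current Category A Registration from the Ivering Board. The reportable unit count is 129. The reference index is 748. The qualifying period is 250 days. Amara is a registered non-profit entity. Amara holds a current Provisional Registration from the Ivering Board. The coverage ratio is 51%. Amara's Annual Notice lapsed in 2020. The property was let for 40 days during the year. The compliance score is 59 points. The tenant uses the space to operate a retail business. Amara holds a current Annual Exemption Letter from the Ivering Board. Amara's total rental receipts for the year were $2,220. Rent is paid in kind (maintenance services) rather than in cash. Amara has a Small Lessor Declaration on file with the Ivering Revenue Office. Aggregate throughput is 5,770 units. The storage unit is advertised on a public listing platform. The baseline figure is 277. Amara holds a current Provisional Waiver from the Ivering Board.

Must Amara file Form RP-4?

Exception (a) is satisfied on its face — Amara is a registered non-profit; there is no written lease; the compliance score is 59 points, meeting the 49 points threshold. However, paragraph (f) must be considered: (f) is triggered — a current Provisional Waiver is held. So (a) is unavailable.
Exception (b) requires that the coverage ratio is below 43%; but the coverage ratio is 51%, not below 43%, so (b) is unavailable.
Exception (c): a current Provisional Registration is held; the qualifying period is 250 days, below the 330 days limit; the number of days the property was let is 40 days, under the 44 days limit — every condition holds. But: (g) operates against (c): the reportable unit count is 129, meeting the 109 threshold. So (c) is unavailable.
All of (d)'s requirements are met (a Small Lessor Declaration is on file; total rental receipts for the year are $2,220, less than the $2,260 limit). But: (h) is engaged — a current Annual Exemption Letter is held. (i), which would lift (h), is inapplicable — the Annual Notice is not current. (d) is therefore removed.
Exception (e): aggregate throughput is 5,770 units, below the 7,530 units limit; rent is paid in kind — every condition holds. However, paragraphs (j)–(p) must be considered: (j) operates — the property is publicly advertised. (k) would limit (j) — the space is let for business use — but (l) sets (k) aside: (l) operates against (k): the registered capacity is 1,040 units, below the 1,180 units limit. (m) would limit (l) — a current Standing Waiver is held — but (n) sets (m) aside: (n) operates against (m): the baseline figure is 277, below the 318 limit. (o) operates (the reference index is 748, meeting the 676 threshold), but is set aside by (p): (p) is triggered — a current Category A Registration is held. (e) is therefore removed.
No exception displaces § 69.5.

Yes — Amara must file Form RP-4.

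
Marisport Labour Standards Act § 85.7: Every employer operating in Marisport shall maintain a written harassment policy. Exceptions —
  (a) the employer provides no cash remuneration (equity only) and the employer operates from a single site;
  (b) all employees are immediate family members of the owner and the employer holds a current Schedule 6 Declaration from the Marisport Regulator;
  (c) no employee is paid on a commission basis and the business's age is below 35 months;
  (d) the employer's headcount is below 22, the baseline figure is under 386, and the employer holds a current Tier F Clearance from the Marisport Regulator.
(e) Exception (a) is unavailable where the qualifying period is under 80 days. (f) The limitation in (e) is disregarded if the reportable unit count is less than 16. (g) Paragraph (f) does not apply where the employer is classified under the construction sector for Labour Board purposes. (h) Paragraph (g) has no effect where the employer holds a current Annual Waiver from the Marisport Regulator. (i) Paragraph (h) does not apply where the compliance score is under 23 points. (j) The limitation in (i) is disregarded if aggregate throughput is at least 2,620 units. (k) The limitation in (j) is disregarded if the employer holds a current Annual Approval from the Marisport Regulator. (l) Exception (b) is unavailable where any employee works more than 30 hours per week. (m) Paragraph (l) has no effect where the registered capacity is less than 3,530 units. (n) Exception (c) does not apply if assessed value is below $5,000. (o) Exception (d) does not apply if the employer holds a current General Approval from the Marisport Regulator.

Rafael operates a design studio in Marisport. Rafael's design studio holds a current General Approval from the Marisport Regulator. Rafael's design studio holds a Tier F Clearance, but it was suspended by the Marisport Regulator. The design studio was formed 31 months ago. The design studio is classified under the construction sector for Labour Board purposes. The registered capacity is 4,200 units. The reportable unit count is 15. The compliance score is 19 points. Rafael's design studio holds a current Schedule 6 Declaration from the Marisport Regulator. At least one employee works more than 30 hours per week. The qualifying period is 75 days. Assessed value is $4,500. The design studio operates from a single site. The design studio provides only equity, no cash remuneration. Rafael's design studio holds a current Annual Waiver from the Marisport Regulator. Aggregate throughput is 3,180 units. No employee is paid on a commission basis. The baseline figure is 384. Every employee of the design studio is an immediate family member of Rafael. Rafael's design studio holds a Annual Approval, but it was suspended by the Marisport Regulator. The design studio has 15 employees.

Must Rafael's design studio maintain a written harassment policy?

No — exception (a) applies; Rafael's design studio is not required to maintain a written harassment policy.

Exception (a)'s conditions are all satisfied: remuneration is equity-only; the employer operates from a single site. Under paragraphs (e)–(k): (e) would limit (a) — the qualifying period is 75 days, under the 80 days limit — but (f) sets (e) aside: (f) operates against (e): the reportable unit count is 15, less than the 16 limit. (g) is triggered (the design studio is classified under the construction sector), but is itself disapplied by (h): (h) is engaged — a current Annual Waiver is held. (i) operates (the compliance score is 19 points, under the 23 points limit), but is overridden by (j): (j) operates against (i): aggregate throughput is 3,180 units, meeting the 2,620 units threshold. (k) does not operate here (there is no Annual Approval in force), so (j) stands. Exception (a) stands.
Exception (b): every employee is an immediate family member; a current Schedule 6 Declaration is held — every condition holds. But: (l) operates against (b): at least one employee exceeds 30 hours/week. (m) is inapplicable (the registered capacity is 4,200 units, not less than 3,530 units), so (l) stands. Exception (b) does not apply.
Exception (c): no employee is paid on commission; the business's age is 31 months, below the 35 months limit — every condition holds. However, paragraph (n) must be considered: (n) operates against (c): assessed value is $4,500, below the $5,000 limit. (c) is therefore removed.
Exception (d) requires that the employer holds a current Tier F Clearance from the Marisport Regulator; but there is no Tier F Clearance in force, so (d) is unavailable.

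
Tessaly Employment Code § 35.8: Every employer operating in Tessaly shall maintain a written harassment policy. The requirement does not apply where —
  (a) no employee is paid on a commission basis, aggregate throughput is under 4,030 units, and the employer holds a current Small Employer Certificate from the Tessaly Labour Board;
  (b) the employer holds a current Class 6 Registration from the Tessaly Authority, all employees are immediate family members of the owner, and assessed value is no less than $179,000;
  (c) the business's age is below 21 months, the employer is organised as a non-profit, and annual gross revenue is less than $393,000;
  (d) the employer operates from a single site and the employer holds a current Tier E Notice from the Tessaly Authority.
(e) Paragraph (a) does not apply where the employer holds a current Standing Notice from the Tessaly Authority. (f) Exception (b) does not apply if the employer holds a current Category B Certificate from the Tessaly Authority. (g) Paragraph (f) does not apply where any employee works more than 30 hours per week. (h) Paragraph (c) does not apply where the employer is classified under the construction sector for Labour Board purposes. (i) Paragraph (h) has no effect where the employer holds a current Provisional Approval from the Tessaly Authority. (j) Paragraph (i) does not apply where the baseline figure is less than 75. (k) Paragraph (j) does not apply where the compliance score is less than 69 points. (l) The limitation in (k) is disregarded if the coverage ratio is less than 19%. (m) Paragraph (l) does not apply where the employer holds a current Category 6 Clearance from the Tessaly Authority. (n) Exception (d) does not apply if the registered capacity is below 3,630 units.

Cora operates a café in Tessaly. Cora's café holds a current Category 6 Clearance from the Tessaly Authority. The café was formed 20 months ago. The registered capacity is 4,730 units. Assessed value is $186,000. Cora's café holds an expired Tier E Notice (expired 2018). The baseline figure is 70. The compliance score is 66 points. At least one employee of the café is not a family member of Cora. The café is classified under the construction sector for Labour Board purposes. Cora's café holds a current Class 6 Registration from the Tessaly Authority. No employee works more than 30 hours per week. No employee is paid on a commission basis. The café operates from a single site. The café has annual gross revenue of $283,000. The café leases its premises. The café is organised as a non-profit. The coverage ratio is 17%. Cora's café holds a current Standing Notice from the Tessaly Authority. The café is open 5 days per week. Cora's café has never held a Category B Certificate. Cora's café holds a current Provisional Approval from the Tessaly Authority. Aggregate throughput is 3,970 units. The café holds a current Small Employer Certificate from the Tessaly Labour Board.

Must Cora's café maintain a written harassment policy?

Exception (a): no employee is paid on commission; aggregate throughput is 3,970 units, under the 4,030 units limit; a current Small Employer Certificate is held — every condition holds. However, paragraph (e) must be considered: (e) applies — a current Standing Notice is held. (a) is therefore removed.
Exception (b) requires that all employees are immediate family members of the owner; but at least one employee is not a family member, so (b) is unavailable.
Exception (c): the business's age is 20 months, below the 21 months limit; the employer is a non-profit; annual gross revenue is $283,000, less than the $393,000 limit — every condition holds. Applying paragraphs (h)–(m): (h) would limit (c) — the café is classified under the construction sector — but (i) sets (h) aside: (i) operates — a current Provisional Approval is held. (j) would limit (i) — the baseline figure is 70, less than the 75 limit — but (k) sets (j) aside: (k) operates against (j): the compliance score is 66 points, less than the 69 points limit. (l) would limit (k) — the coverage ratio is 17%, less than the 19% limit — but (m) sets (l) aside: (m) operates against (l): a current Category 6 Clearance is held. (c) remains available.
Exception (d) fails — the Tier E Notice is not current.

No — exception (c) applies; Cora's café is not required to maintain a written harassment policy.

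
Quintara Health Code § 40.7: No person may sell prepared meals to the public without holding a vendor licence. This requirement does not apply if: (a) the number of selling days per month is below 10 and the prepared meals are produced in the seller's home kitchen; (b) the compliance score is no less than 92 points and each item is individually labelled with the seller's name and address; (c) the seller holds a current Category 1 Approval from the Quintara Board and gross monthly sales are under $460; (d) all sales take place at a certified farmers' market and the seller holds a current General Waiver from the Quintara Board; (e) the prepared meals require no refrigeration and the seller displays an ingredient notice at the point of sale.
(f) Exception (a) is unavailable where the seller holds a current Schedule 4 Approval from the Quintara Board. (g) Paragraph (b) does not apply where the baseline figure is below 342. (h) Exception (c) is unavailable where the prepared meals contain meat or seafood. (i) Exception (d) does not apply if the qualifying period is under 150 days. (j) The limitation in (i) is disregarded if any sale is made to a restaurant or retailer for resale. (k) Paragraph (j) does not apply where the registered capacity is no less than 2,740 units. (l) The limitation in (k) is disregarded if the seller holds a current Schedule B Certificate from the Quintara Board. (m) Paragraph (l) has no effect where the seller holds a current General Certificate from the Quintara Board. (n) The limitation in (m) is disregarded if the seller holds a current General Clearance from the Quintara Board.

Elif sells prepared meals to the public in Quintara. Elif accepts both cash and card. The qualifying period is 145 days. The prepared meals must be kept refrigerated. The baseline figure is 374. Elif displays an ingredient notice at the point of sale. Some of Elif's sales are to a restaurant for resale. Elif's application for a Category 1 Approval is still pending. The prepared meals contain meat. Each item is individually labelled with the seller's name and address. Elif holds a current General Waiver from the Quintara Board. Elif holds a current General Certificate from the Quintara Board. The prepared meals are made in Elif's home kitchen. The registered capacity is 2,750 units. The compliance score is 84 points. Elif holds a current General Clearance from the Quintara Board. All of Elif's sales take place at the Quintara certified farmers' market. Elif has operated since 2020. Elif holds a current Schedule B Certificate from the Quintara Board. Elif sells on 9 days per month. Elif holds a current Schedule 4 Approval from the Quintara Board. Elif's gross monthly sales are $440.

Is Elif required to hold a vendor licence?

No — exception (d) applies; Elif is not required to hold a vendor licence.

Exception (a)'s conditions are all satisfied: the number of selling days per month is 9, below the 10 limit; the prepared meals are home-kitchen produced. But applying paragraph (f): (f) operates against (a): a current Schedule 4 Approval is held. (a) is therefore removed.
Exception (b) does not apply: the compliance score is 84 points, short of 92 points.
Exception (c) fails — there is no Category 1 Approval in force.
Exception (d)'s conditions are all satisfied: all sales are at a certified farmers' market; a current General Waiver is held. As to paragraphs (i)–(n): (i) operates (the qualifying period is 145 days, under the 150 days limit), but is set aside by (j): (j) operates — some sales are to a restaurant for resale. (k) would limit (j) — the registered capacity is 2,750 units, meeting the 2,740 units threshold — but (l) sets (k) aside: (l) operates against (k): a current Schedule B Certificate is held. (m) is triggered (a current General Certificate is held), but is overridden by (n): (n) operates against (m): a current General Clearance is held. So (d) applies.
Exception (e) does not apply: the prepared meals require refrigeration.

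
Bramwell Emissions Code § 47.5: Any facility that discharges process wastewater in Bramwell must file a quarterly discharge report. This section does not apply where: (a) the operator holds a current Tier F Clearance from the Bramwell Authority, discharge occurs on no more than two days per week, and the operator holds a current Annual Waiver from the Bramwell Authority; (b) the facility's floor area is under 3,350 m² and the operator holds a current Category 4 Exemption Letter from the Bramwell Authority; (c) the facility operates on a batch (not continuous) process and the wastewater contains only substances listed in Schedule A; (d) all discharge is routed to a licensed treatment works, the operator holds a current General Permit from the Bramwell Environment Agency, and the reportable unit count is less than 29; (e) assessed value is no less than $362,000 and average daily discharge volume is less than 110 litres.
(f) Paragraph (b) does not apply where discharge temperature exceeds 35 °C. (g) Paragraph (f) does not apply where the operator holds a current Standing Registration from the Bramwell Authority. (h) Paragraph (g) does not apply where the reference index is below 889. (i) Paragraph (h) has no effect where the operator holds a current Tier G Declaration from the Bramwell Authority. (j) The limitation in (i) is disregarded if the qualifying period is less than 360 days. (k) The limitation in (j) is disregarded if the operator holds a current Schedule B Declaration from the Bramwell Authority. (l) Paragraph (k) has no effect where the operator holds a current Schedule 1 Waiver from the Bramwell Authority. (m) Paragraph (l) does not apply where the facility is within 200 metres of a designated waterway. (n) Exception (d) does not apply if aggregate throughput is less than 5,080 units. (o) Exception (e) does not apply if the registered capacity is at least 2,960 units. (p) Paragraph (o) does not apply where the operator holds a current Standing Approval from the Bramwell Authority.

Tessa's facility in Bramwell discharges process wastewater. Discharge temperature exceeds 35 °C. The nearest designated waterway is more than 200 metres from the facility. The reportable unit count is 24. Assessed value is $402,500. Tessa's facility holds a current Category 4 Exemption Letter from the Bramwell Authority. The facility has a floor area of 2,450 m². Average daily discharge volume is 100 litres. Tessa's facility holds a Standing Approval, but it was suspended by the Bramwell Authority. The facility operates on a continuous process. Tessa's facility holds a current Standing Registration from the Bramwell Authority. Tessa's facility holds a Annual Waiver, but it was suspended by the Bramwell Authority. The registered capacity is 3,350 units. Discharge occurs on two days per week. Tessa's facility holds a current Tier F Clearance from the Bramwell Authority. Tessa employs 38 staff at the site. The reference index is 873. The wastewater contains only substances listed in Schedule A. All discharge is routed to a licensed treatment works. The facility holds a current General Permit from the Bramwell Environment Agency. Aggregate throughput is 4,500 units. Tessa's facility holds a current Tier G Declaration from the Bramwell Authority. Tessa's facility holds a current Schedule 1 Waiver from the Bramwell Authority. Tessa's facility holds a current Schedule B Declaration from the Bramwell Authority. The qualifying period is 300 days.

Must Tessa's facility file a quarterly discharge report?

Exception (a) fails — no current Annual Waiver is held.
Exception (b)'s conditions are all satisfied: the facility's floor area is 2,450 m², under the 3,350 m² limit; a current Category 4 Exemption Letter is held. But applying paragraphs (f)–(m): (f) operates against (b): discharge temperature exceeds 35 °C. (g) would limit (f) — a current Standing Registration is held — but (h) sets (g) aside: (h) is engaged — the reference index is 873, below the 889 limit. (i) is triggered (a current Tier G Declaration is held), but is overridden by (j): (j) applies — the qualifying period is 300 days, less than the 360 days limit. (k) is engaged (a current Schedule B Declaration is held), but is itself disapplied by (l): (l) operates against (k): a current Schedule 1 Waiver is held. (m), which would lift (l), is not triggered — the facility is more than 200 m from any designated waterway. Exception (b) does not apply.
Exception (c) does not apply: the facility operates on a continuous process.
Exception (d) is satisfied on its face — discharge is routed to a licensed treatment works; a current General Permit is held; the reportable unit count is 24, less than the 29 limit. Turning to paragraph (n): (n) operates against (d): aggregate throughput is 4,500 units, less than the 5,080 units limit. (d) is therefore removed.
All of (e)'s requirements are met (assessed value is $402,500, meeting the $362,000 threshold; average daily discharge volume is 100 litres, less than the 110 litres limit). But applying paragraphs (o)–(p): (o) is engaged — the registered capacity is 3,350 units, meeting the 2,960 units threshold. (p) does not operate here (no current Standing Approval is held), so (o) stands. Exception (e) does not apply.
No exception is made out. Tessa's facility falls within the general rule.

Yes — Tessa's facility must file a quarterly discharge report.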